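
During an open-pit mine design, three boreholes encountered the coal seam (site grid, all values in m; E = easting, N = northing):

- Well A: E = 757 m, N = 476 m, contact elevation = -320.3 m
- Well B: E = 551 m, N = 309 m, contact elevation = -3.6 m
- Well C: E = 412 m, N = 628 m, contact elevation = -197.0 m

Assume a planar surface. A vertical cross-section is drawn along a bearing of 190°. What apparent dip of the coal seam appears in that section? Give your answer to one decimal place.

Two edge vectors: Well A→Well B = (-206, -167, 316.7), Well A→Well C = (-345, 152, 123.3).
Normal n = (Well A→Well B) × (Well A→Well C) = (-68729.5, -83861.7, -88927).
So ∂z/∂E = −n_x/n_z = −0.77288 and ∂z/∂N = −n_y/n_z = −0.94304.
Unit vector along 190° is (sin 190°, cos 190°) = (-0.1736, -0.9848).
Slope in that direction = a·(-0.1736) + b·(-0.9848) = 1.06292.
Apparent dip = arctan|1.06292| = 46.7° (true dip is 50.6°, so apparent ≤ true as expected).

46.7°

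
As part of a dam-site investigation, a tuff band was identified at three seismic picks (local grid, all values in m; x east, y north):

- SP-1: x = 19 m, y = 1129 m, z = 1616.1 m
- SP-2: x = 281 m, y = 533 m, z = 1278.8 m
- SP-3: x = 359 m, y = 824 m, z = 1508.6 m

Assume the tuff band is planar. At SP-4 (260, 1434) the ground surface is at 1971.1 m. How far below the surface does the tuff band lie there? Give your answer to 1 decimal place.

Let the plane be z = a·x + b·y + c.
SP-2−SP-1: 262a − 596b = −337.3;  SP-3−SP-1: 340a − 305b = −107.5.
Solving gives a = 0.316194, b = 0.704938.
Then c = 1616.1 − a·19 − b·1129 = 814.22.
At (260, 1434): z_contact = 82.21 + 1010.88 + 814.22 = 1907.31 m.
Depth below ground = 1971.1 − 1907.31 = 63.8 m.

63.8 m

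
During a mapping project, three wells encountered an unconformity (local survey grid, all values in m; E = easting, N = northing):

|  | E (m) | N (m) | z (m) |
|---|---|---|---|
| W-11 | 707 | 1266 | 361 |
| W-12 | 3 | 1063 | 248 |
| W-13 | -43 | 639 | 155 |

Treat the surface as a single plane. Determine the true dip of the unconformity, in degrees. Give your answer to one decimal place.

13.0°

Let the plane be z = a·E + b·N + c.
W-12−W-11: −704a − 203b = −113;  W-13−W-11: −750a − 627b = −206.
Solving gives a = 0.10041, b = 0.20845.
Gradient magnitude |∇z| = √(a² + b²) = √(0.01008 + 0.04345) = 0.23137.
True dip = arctan(0.23137) = 13.0°, dipping toward SSW (azimuth ≈ 206°).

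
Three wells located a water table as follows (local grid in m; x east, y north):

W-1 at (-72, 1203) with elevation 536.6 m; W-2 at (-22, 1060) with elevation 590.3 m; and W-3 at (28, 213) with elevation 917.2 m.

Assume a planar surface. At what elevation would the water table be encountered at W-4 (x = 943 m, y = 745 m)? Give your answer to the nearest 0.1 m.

Let the plane be z = a·x + b·y + c.
W-2−W-1: 50a − 143b = 53.7;  W-3−W-1: 100a − 990b = 380.6.
Solving gives a = −0.035875, b = −0.388068.
Then c = 536.6 − a·-72 − b·1203 = 1000.86.
At (943, 745): z = −33.8 − 289.1 + 1000.86 = 677.9 m.

677.9 m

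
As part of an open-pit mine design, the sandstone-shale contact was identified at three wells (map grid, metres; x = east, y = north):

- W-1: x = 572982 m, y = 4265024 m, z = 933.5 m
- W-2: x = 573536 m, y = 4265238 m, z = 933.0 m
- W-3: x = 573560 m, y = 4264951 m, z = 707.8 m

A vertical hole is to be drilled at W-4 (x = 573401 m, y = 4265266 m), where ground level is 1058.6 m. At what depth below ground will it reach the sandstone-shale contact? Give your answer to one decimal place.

Two edge vectors: W-1→W-2 = (554, 214, -0.5), W-1→W-3 = (578, -73, -225.7).
Normal n = (W-1→W-2) × (W-1→W-3) = (-48336.3, 124748.8, -164134).
So ∂z/∂x = −n_x/n_z = −0.294492914 and ∂z/∂y = −n_y/n_z = 0.760042404.
Intercept c from W-1: 933.5 + 168739.14 − 3241599.10 = −3071926.46.
At (573401, 4265266): z_contact = −168862.53 + 3241783.03 − 3071926.46 = 994.04 m.
Depth below ground = 1058.6 − 994.04 = 64.6 m.

64.6 m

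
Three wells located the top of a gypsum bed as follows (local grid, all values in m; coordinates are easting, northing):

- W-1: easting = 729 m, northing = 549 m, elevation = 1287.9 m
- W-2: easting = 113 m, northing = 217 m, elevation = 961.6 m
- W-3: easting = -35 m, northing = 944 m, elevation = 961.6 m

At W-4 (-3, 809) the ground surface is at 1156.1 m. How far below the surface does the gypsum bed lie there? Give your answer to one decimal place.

192.3 m

Let the plane be z = a·easting + b·northing + c.
W-2−W-1: −616a − 332b = −326.3;  W-3−W-1: −764a + 395b = −326.3.
Solving gives a = 0.47733, b = 0.09717.
Then c = 1287.9 − a·729 − b·549 = 886.57.
At (-3, 809): z_contact = −1.43 + 78.61 + 886.57 = 963.76 m.
Depth below ground = 1156.1 − 963.76 = 192.3 m.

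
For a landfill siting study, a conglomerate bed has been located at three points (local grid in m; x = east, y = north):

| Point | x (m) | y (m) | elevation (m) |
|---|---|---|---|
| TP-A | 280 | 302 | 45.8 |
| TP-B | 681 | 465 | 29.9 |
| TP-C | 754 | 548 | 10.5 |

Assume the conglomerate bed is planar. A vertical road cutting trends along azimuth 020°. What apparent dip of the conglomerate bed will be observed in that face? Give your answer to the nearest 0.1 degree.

Two edge vectors: TP-A→TP-B = (401, 163, -15.9), TP-A→TP-C = (474, 246, -35.3).
Normal n = (TP-A→TP-B) × (TP-A→TP-C) = (-1842.5, 6618.7, 21384).
So ∂z/∂x = −n_x/n_z = 0.08616 and ∂z/∂y = −n_y/n_z = −0.30952.
Unit vector along 020° is (sin 20°, cos 20°) = (0.3420, 0.9397).
Slope in that direction = a·(0.3420) + b·(0.9397) = −0.26138.
Apparent dip = arctan|0.26138| = 14.6° (true dip is 17.8°, so apparent ≤ true as expected).

14.6°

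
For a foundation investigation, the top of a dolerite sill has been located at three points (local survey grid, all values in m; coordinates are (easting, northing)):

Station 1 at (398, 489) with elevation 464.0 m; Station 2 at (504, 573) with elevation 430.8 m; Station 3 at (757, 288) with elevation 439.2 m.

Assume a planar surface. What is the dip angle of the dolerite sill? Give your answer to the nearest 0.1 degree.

Let the plane be z = a·E + b·N + c.
Station 2−Station 1: 106a + 84b = −33.2;  Station 3−Station 1: 359a − 201b = −24.8.
Solving gives a = −0.17015, b = −0.18052.
Gradient magnitude |∇z| = √(a² + b²) = √(0.02895 + 0.03259) = 0.24807.
True dip = arctan(0.24807) = 13.9°, dipping toward NE (azimuth ≈ 043°).

13.9°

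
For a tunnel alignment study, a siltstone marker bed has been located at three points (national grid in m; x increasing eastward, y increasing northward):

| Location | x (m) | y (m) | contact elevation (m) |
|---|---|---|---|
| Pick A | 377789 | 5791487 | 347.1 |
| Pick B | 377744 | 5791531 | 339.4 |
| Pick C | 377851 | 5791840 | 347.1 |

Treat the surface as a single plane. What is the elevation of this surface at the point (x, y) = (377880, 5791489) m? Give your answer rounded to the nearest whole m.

360 m

Two edge vectors: Pick A→Pick B = (-45, 44, -7.7), Pick A→Pick C = (62, 353, 0).
Normal n = (Pick A→Pick B) × (Pick A→Pick C) = (2718.1, -477.4, -18613).
So ∂z/∂x = −n_x/n_z = 0.14603234 and ∂z/∂y = −n_y/n_z = −0.02564874.
Intercept c from Pick A: 347.1 − 55169.41 + 148544.35 = 93722.03.
At (377880, 5791489): z = 55182.7 − 148544.4 + 93722.03 = 360.3 m.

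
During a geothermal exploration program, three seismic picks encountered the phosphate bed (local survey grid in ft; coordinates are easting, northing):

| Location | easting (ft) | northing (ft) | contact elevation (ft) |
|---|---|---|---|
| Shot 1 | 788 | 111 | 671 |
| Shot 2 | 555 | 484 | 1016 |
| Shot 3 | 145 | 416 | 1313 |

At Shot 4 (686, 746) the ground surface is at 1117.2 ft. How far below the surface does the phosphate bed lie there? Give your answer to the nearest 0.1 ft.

93.2 ft

Let the plane be z = a·easting + b·northing + c.
Shot 2−Shot 1: −233a + 373b = 345;  Shot 3−Shot 1: −643a + 305b = 642.
Solving gives a = −0.79539, b = 0.42808.
Then c = 671 − a·788 − b·111 = 1250.25.
At (686, 746): z_contact = −545.64 + 319.35 + 1250.25 = 1023.96 ft.
Depth below ground = 1117.2 − 1023.96 = 93.2 ft.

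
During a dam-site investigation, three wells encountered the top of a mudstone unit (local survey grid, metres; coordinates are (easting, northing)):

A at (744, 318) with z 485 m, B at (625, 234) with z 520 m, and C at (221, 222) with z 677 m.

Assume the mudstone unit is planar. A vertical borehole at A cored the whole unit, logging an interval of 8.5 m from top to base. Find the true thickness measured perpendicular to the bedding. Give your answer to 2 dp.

Let the plane be z = a·E + b·N + c.
B−A: −119a − 84b = 35;  C−A: −523a − 96b = 192.
Solving gives a = −0.39276, b = 0.13975.
|∇z| = √(a²+b²) = 0.41689, so dip δ = arctan(0.41689) = 22.63°.
True thickness = vertical thickness × cos δ = 8.5 × cos 22.63° = 7.85 m.

7.85 m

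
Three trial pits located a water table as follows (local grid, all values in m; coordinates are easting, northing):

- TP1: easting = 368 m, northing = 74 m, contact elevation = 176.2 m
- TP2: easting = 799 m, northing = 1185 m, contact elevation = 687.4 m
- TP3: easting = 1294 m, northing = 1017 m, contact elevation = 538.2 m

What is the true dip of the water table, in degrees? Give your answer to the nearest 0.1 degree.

27.7°

Two edge vectors: TP1→TP2 = (431, 1111, 511.2), TP1→TP3 = (926, 943, 362).
Normal n = (TP1→TP2) × (TP1→TP3) = (-79879.6, 317349.2, -622353).
So ∂z/∂easting = −n_x/n_z = −0.12835 and ∂z/∂northing = −n_y/n_z = 0.50992.
Gradient magnitude |∇z| = √(a² + b²) = √(0.01647 + 0.26002) = 0.52582.
True dip = arctan(0.52582) = 27.7°, dipping toward SSE (azimuth ≈ 166°).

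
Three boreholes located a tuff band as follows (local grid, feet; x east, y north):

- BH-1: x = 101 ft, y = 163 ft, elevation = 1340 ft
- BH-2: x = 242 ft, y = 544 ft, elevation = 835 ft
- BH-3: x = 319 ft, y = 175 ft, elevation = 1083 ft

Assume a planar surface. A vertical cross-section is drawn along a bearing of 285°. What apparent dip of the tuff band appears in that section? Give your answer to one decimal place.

Two edge vectors: BH-1→BH-2 = (141, 381, -505), BH-1→BH-3 = (218, 12, -257).
Normal n = (BH-1→BH-2) × (BH-1→BH-3) = (-91857, -73853, -81366).
So ∂z/∂x = −n_x/n_z = −1.12894 and ∂z/∂y = −n_y/n_z = −0.90766.
Unit vector along 285° is (sin 285°, cos 285°) = (-0.9659, 0.2588).
Slope in that direction = a·(-0.9659) + b·(0.2588) = 0.85555.
Apparent dip = arctan|0.85555| = 40.5° (true dip is 55.4°, so apparent ≤ true as expected).

40.5°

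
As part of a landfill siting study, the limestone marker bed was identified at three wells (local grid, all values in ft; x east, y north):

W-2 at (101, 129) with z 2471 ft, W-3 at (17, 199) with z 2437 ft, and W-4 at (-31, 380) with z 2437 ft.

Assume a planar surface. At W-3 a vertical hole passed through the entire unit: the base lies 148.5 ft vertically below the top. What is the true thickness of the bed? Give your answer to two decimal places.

130.80 ft

Two edge vectors: W-2→W-3 = (-84, 70, -34), W-2→W-4 = (-132, 251, -34).
Normal n = (W-2→W-3) × (W-2→W-4) = (6154, 1632, -11844).
So ∂z/∂x = −n_x/n_z = 0.51959 and ∂z/∂y = −n_y/n_z = 0.13779.
|∇z| = √(a²+b²) = 0.53755, so dip δ = arctan(0.53755) = 28.26°.
True thickness = vertical thickness × cos δ = 148.5 × cos 28.26° = 130.80 ft.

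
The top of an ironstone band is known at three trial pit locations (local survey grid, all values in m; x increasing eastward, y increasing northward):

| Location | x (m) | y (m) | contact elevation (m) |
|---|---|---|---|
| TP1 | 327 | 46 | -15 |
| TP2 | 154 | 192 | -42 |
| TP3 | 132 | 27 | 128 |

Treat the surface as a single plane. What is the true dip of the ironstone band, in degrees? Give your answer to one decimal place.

Two edge vectors: TP1→TP2 = (-173, 146, -27), TP1→TP3 = (-195, -19, 143).
Normal n = (TP1→TP2) × (TP1→TP3) = (20365, 30004, 31757).
So ∂z/∂x = −n_x/n_z = −0.64128 and ∂z/∂y = −n_y/n_z = −0.94480.
Gradient magnitude |∇z| = √(a² + b²) = √(0.41123 + 0.89265) = 1.14188.
True dip = arctan(1.14188) = 48.8°, dipping toward NE (azimuth ≈ 034°).

48.8°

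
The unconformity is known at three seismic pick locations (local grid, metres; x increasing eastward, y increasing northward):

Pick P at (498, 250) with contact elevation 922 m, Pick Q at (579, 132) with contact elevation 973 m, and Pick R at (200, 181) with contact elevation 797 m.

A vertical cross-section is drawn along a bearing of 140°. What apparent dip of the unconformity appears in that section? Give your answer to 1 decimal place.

Let the plane be z = a·x + b·y + c.
Pick Q−Pick P: 81a − 118b = 51;  Pick R−Pick P: −298a − 69b = −125.
Solving gives a = 0.44829, b = −0.12448.
Unit vector along 140° is (sin 140°, cos 140°) = (0.6428, -0.7660).
Slope in that direction = a·(0.6428) + b·(-0.7660) = 0.38351.
Apparent dip = arctan|0.38351| = 21.0° (true dip is 25.0°, so apparent ≤ true as expected).

21.0°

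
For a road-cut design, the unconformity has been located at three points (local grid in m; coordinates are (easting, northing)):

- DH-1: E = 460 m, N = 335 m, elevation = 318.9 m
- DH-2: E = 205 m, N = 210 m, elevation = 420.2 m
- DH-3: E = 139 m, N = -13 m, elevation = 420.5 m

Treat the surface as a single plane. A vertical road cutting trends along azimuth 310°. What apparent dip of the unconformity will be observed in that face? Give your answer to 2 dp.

Two edge vectors: DH-1→DH-2 = (-255, -125, 101.3), DH-1→DH-3 = (-321, -348, 101.6).
Normal n = (DH-1→DH-2) × (DH-1→DH-3) = (22552.4, -6609.3, 48615).
So ∂z/∂E = −n_x/n_z = −0.46390 and ∂z/∂N = −n_y/n_z = 0.13595.
Unit vector along 310° is (sin 310°, cos 310°) = (-0.7660, 0.6428).
Slope in that direction = a·(-0.7660) + b·(0.6428) = 0.44275.
Apparent dip = arctan|0.44275| = 23.88° (true dip is 25.8°, so apparent ≤ true as expected).

23.88°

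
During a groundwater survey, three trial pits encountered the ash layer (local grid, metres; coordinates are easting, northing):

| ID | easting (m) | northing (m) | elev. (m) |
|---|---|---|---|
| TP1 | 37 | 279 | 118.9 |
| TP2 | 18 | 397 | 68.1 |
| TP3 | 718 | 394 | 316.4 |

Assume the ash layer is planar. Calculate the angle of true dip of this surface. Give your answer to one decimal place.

Two edge vectors: TP1→TP2 = (-19, 118, -50.8), TP1→TP3 = (681, 115, 197.5).
Normal n = (TP1→TP2) × (TP1→TP3) = (29147, -30842.3, -82543).
So ∂z/∂easting = −n_x/n_z = 0.35311 and ∂z/∂northing = −n_y/n_z = −0.37365.
Gradient magnitude |∇z| = √(a² + b²) = √(0.12469 + 0.13962) = 0.51411.
True dip = arctan(0.51411) = 27.2°, dipping toward NW (azimuth ≈ 317°).

27.2°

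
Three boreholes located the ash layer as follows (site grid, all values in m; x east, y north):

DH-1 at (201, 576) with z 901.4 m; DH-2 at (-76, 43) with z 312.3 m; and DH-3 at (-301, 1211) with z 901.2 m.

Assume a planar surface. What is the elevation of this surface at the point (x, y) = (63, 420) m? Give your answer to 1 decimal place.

Let the plane be z = a·x + b·y + c.
DH-2−DH-1: −277a − 533b = −589.1;  DH-3−DH-1: −502a + 635b = −0.2.
Solving gives a = 0.843784, b = 0.666739.
Then c = 901.4 − a·201 − b·576 = 347.76.
At (63, 420): z = 53.2 + 280.0 + 347.76 = 680.9 m.

680.9 m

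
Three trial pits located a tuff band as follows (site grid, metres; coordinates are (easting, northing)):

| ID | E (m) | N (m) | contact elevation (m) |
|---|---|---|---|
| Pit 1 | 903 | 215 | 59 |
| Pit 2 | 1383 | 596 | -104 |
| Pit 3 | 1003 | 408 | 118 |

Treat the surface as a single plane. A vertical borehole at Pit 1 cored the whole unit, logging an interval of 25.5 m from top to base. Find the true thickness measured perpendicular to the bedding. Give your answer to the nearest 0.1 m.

15.7 m

Let the plane be z = a·E + b·N + c.
Pit 2−Pit 1: 480a + 381b = −163;  Pit 3−Pit 1: 100a + 193b = 59.
Solving gives a = −0.98896, b = 0.81812.
|∇z| = √(a²+b²) = 1.28349, so dip δ = arctan(1.28349) = 52.08°.
True thickness = vertical thickness × cos δ = 25.5 × cos 52.08° = 15.7 m.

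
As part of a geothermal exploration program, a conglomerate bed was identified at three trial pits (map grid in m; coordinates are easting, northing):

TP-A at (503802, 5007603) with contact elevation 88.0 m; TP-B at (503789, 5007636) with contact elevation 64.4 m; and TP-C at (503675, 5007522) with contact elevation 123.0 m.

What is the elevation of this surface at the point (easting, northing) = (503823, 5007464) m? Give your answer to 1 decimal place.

182.5 m

Two edge vectors: TP-A→TP-B = (-13, 33, -23.6), TP-A→TP-C = (-127, -81, 35).
Normal n = (TP-A→TP-B) × (TP-A→TP-C) = (-756.6, 3452.2, 5244).
So ∂z/∂easting = −n_x/n_z = 0.144279176 and ∂z/∂northing = −n_y/n_z = −0.658314264.
Intercept c from TP-A: 88 − 72688.14 + 3296576.48 = 3223976.35.
At (503823, 5007464): z = 72691.2 − 3296485.0 + 3223976.35 = 182.5 m.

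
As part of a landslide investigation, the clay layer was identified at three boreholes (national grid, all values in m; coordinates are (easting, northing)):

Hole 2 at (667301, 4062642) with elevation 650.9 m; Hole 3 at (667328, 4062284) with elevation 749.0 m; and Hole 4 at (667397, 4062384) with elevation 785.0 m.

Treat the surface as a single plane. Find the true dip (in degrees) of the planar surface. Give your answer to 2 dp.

40.53°

Two edge vectors: Hole 2→Hole 3 = (27, -358, 98.1), Hole 2→Hole 4 = (96, -258, 134.1).
Normal n = (Hole 2→Hole 3) × (Hole 2→Hole 4) = (-22698, 5796.9, 27402).
So ∂z/∂E = −n_x/n_z = 0.82833 and ∂z/∂N = −n_y/n_z = −0.21155.
Gradient magnitude |∇z| = √(a² + b²) = √(0.68614 + 0.04475) = 0.85492.
True dip = arctan(0.85492) = 40.53°, dipping toward WNW (azimuth ≈ 284°).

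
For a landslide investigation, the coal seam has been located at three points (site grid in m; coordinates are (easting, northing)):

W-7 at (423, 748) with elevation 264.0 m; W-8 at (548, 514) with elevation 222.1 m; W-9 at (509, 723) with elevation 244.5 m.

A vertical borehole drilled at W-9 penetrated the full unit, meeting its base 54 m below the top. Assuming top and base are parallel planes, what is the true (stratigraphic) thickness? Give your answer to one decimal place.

Let the plane be z = a·E + b·N + c.
W-8−W-7: 125a − 234b = −41.9;  W-9−W-7: 86a − 25b = −19.5.
Solving gives a = −0.20681, b = 0.06859.
|∇z| = √(a²+b²) = 0.21788, so dip δ = arctan(0.21788) = 12.29°.
True thickness = vertical thickness × cos δ = 54 × cos 12.29° = 52.8 m.

52.8 m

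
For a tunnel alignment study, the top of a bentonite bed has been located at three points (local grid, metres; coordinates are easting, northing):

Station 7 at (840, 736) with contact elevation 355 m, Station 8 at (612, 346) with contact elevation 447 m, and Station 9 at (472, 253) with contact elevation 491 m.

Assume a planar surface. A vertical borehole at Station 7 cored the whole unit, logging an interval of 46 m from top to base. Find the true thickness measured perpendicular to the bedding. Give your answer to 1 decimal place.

Let the plane be z = a·easting + b·northing + c.
Station 8−Station 7: −228a − 390b = 92;  Station 9−Station 7: −368a − 483b = 136.
Solving gives a = −0.25764, b = −0.08528.
|∇z| = √(a²+b²) = 0.27138, so dip δ = arctan(0.27138) = 15.18°.
True thickness = vertical thickness × cos δ = 46 × cos 15.18° = 44.4 m.

44.4 m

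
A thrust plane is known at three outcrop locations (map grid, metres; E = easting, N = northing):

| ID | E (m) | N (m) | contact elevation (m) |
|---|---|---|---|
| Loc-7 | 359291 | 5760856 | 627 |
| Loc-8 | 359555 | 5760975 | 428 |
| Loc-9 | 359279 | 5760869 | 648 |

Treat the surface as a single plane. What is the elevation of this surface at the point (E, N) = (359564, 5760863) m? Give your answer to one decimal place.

345.9 m

Two edge vectors: Loc-7→Loc-8 = (264, 119, -199), Loc-7→Loc-9 = (-12, 13, 21).
Normal n = (Loc-7→Loc-8) × (Loc-7→Loc-9) = (5086, -3156, 4860).
So ∂z/∂E = −n_x/n_z = −1.046502058 and ∂z/∂N = −n_y/n_z = 0.649382716.
Intercept c from Loc-7: 627 + 375998.77 − 3741000.32 = −3364374.55.
At (359564, 5760863): z = −376284.5 + 3741004.9 − 3364374.55 = 345.9 m.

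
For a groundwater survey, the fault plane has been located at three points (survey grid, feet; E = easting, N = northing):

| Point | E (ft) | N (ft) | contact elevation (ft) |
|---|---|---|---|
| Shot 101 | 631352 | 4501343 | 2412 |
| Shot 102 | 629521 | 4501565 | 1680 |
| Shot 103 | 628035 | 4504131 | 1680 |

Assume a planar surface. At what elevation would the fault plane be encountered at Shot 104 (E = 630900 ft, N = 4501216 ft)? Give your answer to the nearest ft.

2186 ft

Two edge vectors: Shot 101→Shot 102 = (-1831, 222, -732), Shot 101→Shot 103 = (-3317, 2788, -732).
Normal n = (Shot 101→Shot 102) × (Shot 101→Shot 103) = (1878312, 1087752, -4368454).
So ∂z/∂E = −n_x/n_z = 0.42997179 and ∂z/∂N = −n_y/n_z = 0.24900159.
Intercept c from Shot 101: 2412 − 271463.55 − 1120841.57 = −1389893.12.
At (630900, 4501216): z = 271269.2 + 1120809.9 − 1389893.12 = 2186.0 ft.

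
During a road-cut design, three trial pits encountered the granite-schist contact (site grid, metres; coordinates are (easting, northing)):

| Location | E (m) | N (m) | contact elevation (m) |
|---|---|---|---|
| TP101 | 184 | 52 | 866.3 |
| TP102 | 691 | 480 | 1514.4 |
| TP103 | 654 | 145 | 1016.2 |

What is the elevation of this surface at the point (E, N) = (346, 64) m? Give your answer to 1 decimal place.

888.2 m

Two edge vectors: TP101→TP102 = (507, 428, 648.1), TP101→TP103 = (470, 93, 149.9).
Normal n = (TP101→TP102) × (TP101→TP103) = (3883.9, 228607.7, -154009).
So ∂z/∂E = −n_x/n_z = 0.02522 and ∂z/∂N = −n_y/n_z = 1.48438.
Intercept c from TP101: 866.3 − 4.64 − 77.19 = 784.47.
At (346, 64): z = 8.7 + 95.0 + 784.47 = 888.2 m.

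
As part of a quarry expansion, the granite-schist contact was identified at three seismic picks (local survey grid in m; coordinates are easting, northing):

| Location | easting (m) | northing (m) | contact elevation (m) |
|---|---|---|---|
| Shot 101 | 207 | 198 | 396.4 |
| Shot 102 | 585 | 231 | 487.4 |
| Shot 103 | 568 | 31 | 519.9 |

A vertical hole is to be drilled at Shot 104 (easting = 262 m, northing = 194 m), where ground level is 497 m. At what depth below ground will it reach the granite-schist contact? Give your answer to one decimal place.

85.7 m

Two edge vectors: Shot 101→Shot 102 = (378, 33, 91), Shot 101→Shot 103 = (361, -167, 123.5).
Normal n = (Shot 101→Shot 102) × (Shot 101→Shot 103) = (19272.5, -13832, -75039).
So ∂z/∂easting = −n_x/n_z = 0.25683 and ∂z/∂northing = −n_y/n_z = −0.18433.
Intercept c from Shot 101: 396.4 − 53.16 + 36.50 = 379.73.
At (262, 194): z_contact = 67.29 − 35.76 + 379.73 = 411.26 m.
Depth below ground = 497 − 411.26 = 85.7 m.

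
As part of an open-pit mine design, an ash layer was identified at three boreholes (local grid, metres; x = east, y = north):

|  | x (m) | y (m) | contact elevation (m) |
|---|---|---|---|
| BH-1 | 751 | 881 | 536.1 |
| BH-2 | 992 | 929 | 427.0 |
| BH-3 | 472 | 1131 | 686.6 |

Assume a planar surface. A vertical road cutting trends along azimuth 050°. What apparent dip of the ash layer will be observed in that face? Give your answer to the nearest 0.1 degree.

Let the plane be z = a·x + b·y + c.
BH-2−BH-1: 241a + 48b = −109.1;  BH-3−BH-1: −279a + 250b = 150.5.
Solving gives a = −0.46847, b = 0.07919.
Unit vector along 050° is (sin 50°, cos 50°) = (0.7660, 0.6428).
Slope in that direction = a·(0.7660) + b·(0.6428) = −0.30797.
Apparent dip = arctan|0.30797| = 17.1° (true dip is 25.4°, so apparent ≤ true as expected).

17.1°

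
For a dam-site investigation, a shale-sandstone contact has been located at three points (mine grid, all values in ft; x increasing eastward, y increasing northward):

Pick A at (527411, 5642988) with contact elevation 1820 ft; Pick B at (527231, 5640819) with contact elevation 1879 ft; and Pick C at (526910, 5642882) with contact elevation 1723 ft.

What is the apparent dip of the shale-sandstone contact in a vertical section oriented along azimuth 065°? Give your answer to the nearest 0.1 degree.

Let the plane be z = a·x + b·y + c.
Pick B−Pick A: −180a − 2169b = 59;  Pick C−Pick A: −501a − 106b = −97.
Solving gives a = 0.20293, b = −0.04404.
Unit vector along 065° is (sin 65°, cos 65°) = (0.9063, 0.4226).
Slope in that direction = a·(0.9063) + b·(0.4226) = 0.16530.
Apparent dip = arctan|0.16530| = 9.4° (true dip is 11.7°, so apparent ≤ true as expected).

9.4°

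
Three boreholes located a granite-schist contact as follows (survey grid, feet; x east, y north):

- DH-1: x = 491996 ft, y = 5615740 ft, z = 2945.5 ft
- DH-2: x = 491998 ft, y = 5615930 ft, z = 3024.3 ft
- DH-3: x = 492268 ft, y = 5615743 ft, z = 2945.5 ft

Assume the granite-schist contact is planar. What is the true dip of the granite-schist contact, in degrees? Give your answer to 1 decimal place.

Let the plane be z = a·x + b·y + c.
DH-2−DH-1: 2a + 190b = 78.8;  DH-3−DH-1: 272a + 3b = 0.
Solving gives a = −0.00457, b = 0.41478.
Gradient magnitude |∇z| = √(a² + b²) = √(0.00002 + 0.17205) = 0.41481.
True dip = arctan(0.41481) = 22.5°, dipping toward S (azimuth ≈ 179°).

22.5°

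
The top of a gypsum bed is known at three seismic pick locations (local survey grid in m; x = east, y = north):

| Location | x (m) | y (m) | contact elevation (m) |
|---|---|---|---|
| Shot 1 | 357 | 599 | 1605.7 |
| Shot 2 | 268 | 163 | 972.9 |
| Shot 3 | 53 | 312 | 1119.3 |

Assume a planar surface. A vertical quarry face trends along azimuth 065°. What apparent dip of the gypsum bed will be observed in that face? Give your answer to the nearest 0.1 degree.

40.3°

Let the plane be z = a·x + b·y + c.
Shot 2−Shot 1: −89a − 436b = −632.8;  Shot 3−Shot 1: −304a − 287b = −486.4.
Solving gives a = 0.28464, b = 1.39327.
Unit vector along 065° is (sin 65°, cos 65°) = (0.9063, 0.4226).
Slope in that direction = a·(0.9063) + b·(0.4226) = 0.84679.
Apparent dip = arctan|0.84679| = 40.3° (true dip is 54.9°, so apparent ≤ true as expected).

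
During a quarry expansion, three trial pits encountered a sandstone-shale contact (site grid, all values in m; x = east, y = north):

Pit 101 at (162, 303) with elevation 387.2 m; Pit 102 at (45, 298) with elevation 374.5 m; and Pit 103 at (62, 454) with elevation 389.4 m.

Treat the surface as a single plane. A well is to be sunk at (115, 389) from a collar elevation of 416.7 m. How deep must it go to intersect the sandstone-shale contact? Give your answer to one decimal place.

Let the plane be z = a·x + b·y + c.
Pit 102−Pit 101: −117a − 5b = −12.7;  Pit 103−Pit 101: −100a + 151b = 2.2.
Solving gives a = 0.10495, b = 0.08408.
Then c = 387.2 − a·162 − b·303 = 344.72.
At (115, 389): z_contact = 12.07 + 32.71 + 344.72 = 389.50 m.
Depth below ground = 416.7 − 389.50 = 27.2 m.

27.2 m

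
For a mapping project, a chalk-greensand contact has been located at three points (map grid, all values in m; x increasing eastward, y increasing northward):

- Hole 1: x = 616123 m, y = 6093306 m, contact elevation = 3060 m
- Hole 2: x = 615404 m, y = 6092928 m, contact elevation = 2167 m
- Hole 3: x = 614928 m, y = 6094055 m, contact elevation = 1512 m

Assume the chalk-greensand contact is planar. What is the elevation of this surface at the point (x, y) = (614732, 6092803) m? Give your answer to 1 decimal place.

1321.8 m

Let the plane be z = a·x + b·y + c.
Hole 2−Hole 1: −719a − 378b = −893;  Hole 3−Hole 1: −1195a + 749b = −1548.
Solving gives a = 1.266359401, b = −0.046329126.
Then c = 3060 − a·616123 − b·6093306 = −494875.61.
At (614732, 6092803): z = 778471.6 − 282274.2 − 494875.61 = 1321.8 m.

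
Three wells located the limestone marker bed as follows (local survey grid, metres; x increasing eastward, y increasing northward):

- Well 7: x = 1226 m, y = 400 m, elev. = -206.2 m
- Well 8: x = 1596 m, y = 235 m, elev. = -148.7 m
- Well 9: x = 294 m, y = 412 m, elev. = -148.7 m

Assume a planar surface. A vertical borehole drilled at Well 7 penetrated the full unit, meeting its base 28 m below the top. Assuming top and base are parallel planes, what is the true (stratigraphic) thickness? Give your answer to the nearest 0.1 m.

Two edge vectors: Well 7→Well 8 = (370, -165, 57.5), Well 7→Well 9 = (-932, 12, 57.5).
Normal n = (Well 7→Well 8) × (Well 7→Well 9) = (-10177.5, -74865, -149340).
So ∂z/∂x = −n_x/n_z = −0.06815 and ∂z/∂y = −n_y/n_z = −0.50131.
|∇z| = √(a²+b²) = 0.50592, so dip δ = arctan(0.50592) = 26.84°.
True thickness = vertical thickness × cos δ = 28 × cos 26.84° = 25.0 m.

25.0 m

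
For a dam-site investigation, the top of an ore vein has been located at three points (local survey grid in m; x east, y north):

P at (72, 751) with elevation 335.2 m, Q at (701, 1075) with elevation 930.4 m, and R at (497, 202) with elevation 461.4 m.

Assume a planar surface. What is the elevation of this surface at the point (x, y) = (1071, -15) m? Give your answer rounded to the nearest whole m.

Let the plane be z = a·x + b·y + c.
Q−P: 629a + 324b = 595.2;  R−P: 425a − 549b = 126.2.
Solving gives a = 0.76115, b = 0.35936.
Then c = 335.2 − a·72 − b·751 = 10.51.
At (1071, -15): z = 815.2 − 5.4 + 10.51 = 820.3 m.

820 m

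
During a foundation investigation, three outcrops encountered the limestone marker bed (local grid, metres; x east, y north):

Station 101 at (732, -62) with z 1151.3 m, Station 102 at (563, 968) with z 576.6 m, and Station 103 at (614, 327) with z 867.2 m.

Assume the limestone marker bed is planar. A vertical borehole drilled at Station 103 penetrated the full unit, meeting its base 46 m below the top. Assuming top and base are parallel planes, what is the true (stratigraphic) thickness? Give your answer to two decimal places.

Let the plane be z = a·x + b·y + c.
Station 102−Station 101: −169a + 1030b = −574.7;  Station 103−Station 101: −118a + 389b = −284.1.
Solving gives a = 1.23774, b = −0.35488.
|∇z| = √(a²+b²) = 1.28761, so dip δ = arctan(1.28761) = 52.17°.
True thickness = vertical thickness × cos δ = 46 × cos 52.17° = 28.22 m.

28.22 m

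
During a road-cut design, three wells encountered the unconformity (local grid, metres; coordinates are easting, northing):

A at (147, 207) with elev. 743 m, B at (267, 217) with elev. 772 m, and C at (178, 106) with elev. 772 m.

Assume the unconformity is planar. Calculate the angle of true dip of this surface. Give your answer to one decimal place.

18.4°

Two edge vectors: A→B = (120, 10, 29), A→C = (31, -101, 29).
Normal n = (A→B) × (A→C) = (3219, -2581, -12430).
So ∂z/∂easting = −n_x/n_z = 0.25897 and ∂z/∂northing = −n_y/n_z = −0.20764.
Gradient magnitude |∇z| = √(a² + b²) = √(0.06707 + 0.04312) = 0.33194.
True dip = arctan(0.33194) = 18.4°, dipping toward NW (azimuth ≈ 309°).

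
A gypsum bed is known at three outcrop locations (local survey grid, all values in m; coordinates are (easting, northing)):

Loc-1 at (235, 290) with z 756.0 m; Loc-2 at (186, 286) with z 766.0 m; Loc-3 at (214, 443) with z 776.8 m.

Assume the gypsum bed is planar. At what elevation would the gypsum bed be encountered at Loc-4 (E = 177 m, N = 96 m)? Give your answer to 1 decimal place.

Let the plane be z = a·E + b·N + c.
Loc-2−Loc-1: −49a − 4b = 10;  Loc-3−Loc-1: −21a + 153b = 20.8.
Solving gives a = −0.21280, b = 0.10674.
Then c = 756 − a·235 − b·290 = 775.05.
At (177, 96): z = −37.7 + 10.2 + 775.05 = 747.6 m.

747.6 m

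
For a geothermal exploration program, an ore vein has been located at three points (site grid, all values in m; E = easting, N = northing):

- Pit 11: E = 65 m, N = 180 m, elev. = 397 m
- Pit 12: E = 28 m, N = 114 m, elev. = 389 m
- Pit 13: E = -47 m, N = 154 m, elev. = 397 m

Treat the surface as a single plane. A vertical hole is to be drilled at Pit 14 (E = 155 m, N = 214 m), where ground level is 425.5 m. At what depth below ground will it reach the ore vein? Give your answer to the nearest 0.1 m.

26.7 m

Two edge vectors: Pit 11→Pit 12 = (-37, -66, -8), Pit 11→Pit 13 = (-112, -26, 0).
Normal n = (Pit 11→Pit 12) × (Pit 11→Pit 13) = (-208, 896, -6430).
So ∂z/∂E = −n_x/n_z = −0.03235 and ∂z/∂N = −n_y/n_z = 0.13935.
Intercept c from Pit 11: 397 + 2.10 − 25.08 = 374.02.
At (155, 214): z_contact = −5.01 + 29.82 + 374.02 = 398.83 m.
Depth below ground = 425.5 − 398.83 = 26.7 m.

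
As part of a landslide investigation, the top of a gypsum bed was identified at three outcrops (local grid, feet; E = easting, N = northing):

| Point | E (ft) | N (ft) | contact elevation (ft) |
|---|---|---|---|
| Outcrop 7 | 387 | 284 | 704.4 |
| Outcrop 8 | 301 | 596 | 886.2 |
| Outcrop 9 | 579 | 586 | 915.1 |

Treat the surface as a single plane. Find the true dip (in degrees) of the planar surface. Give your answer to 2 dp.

Let the plane be z = a·E + b·N + c.
Outcrop 8−Outcrop 7: −86a + 312b = 181.8;  Outcrop 9−Outcrop 7: 192a + 302b = 210.7.
Solving gives a = 0.12617, b = 0.61747.
Gradient magnitude |∇z| = √(a² + b²) = √(0.01592 + 0.38127) = 0.63023.
True dip = arctan(0.63023) = 32.22°, dipping toward SSW (azimuth ≈ 192°).

32.22°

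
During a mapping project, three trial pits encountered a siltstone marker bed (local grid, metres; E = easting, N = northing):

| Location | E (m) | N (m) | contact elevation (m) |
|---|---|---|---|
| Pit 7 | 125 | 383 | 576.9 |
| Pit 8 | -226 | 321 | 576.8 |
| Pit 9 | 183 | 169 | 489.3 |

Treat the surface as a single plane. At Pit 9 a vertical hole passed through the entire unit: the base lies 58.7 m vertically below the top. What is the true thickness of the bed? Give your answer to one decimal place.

54.6 m

Let the plane be z = a·E + b·N + c.
Pit 8−Pit 7: −351a − 62b = −0.1;  Pit 9−Pit 7: 58a − 214b = −87.6.
Solving gives a = −0.06873, b = 0.39072.
|∇z| = √(a²+b²) = 0.39672, so dip δ = arctan(0.39672) = 21.64°.
True thickness = vertical thickness × cos δ = 58.7 × cos 21.64° = 54.6 m.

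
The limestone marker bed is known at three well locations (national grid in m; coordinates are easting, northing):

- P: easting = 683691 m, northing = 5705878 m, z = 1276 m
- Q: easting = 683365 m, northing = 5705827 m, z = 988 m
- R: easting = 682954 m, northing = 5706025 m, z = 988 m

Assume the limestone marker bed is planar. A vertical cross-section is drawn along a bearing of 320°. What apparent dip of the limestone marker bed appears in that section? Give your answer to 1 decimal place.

32.3°

Let the plane be z = a·easting + b·northing + c.
Q−P: −326a − 51b = −288;  R−P: −737a + 147b = −288.
Solving gives a = 0.66688, b = 1.38428.
Unit vector along 320° is (sin 320°, cos 320°) = (-0.6428, 0.7660).
Slope in that direction = a·(-0.6428) + b·(0.7660) = 0.63176.
Apparent dip = arctan|0.63176| = 32.3° (true dip is 56.9°, so apparent ≤ true as expected).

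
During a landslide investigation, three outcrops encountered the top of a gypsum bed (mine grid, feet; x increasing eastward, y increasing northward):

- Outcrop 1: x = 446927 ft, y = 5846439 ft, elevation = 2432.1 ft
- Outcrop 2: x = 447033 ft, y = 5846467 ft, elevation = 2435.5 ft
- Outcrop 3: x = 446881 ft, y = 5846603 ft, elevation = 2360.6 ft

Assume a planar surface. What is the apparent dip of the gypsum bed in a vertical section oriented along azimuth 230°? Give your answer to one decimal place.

8.6°

Let the plane be z = a·x + b·y + c.
Outcrop 2−Outcrop 1: 106a + 28b = 3.4;  Outcrop 3−Outcrop 1: −46a + 164b = −71.5.
Solving gives a = 0.13708, b = −0.39753.
Unit vector along 230° is (sin 230°, cos 230°) = (-0.7660, -0.6428).
Slope in that direction = a·(-0.7660) + b·(-0.6428) = 0.15051.
Apparent dip = arctan|0.15051| = 8.6° (true dip is 22.8°, so apparent ≤ true as expected).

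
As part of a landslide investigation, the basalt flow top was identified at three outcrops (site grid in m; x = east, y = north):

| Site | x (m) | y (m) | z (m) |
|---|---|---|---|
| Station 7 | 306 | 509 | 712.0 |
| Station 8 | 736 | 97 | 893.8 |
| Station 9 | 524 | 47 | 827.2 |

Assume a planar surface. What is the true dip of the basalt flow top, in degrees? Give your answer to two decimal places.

Let the plane be z = a·x + b·y + c.
Station 8−Station 7: 430a − 412b = 181.8;  Station 9−Station 7: 218a − 462b = 115.2.
Solving gives a = 0.33561, b = −0.09099.
Gradient magnitude |∇z| = √(a² + b²) = √(0.11263 + 0.00828) = 0.34773.
True dip = arctan(0.34773) = 19.17°, dipping toward WNW (azimuth ≈ 285°).

19.17°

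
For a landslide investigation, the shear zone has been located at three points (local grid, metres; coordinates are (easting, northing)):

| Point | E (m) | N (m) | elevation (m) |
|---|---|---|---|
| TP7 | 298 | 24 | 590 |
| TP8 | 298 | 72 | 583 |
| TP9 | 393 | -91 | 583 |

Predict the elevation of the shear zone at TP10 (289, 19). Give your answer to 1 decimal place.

Let the plane be z = a·E + b·N + c.
TP8−TP7: 0a + 48b = −7;  TP9−TP7: 95a − 115b = −7.
Solving gives a = −0.25022, b = −0.14583.
Then c = 590 − a·298 − b·24 = 668.07.
At (289, 19): z = −72.3 − 2.8 + 668.07 = 593.0 m.

593.0 m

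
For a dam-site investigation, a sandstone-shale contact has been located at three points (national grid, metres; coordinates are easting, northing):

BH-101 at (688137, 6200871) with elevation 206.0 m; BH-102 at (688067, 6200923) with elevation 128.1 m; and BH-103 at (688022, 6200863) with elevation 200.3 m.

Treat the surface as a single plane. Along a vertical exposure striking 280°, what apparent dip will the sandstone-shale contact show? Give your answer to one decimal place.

20.1°

Let the plane be z = a·easting + b·northing + c.
BH-102−BH-101: −70a + 52b = −77.9;  BH-103−BH-101: −115a − 8b = −5.7.
Solving gives a = 0.14061, b = −1.30879.
Unit vector along 280° is (sin 280°, cos 280°) = (-0.9848, 0.1736).
Slope in that direction = a·(-0.9848) + b·(0.1736) = −0.36574.
Apparent dip = arctan|0.36574| = 20.1° (true dip is 52.8°, so apparent ≤ true as expected).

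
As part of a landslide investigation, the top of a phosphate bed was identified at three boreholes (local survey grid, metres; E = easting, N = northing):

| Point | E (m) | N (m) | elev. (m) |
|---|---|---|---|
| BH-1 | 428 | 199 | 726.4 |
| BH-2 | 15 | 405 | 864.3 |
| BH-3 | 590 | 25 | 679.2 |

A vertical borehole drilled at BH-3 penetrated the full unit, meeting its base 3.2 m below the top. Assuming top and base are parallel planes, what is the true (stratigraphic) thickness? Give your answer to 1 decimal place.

3.0 m

Let the plane be z = a·E + b·N + c.
BH-2−BH-1: −413a + 206b = 137.9;  BH-3−BH-1: 162a − 174b = −47.2.
Solving gives a = −0.37078, b = −0.07395.
|∇z| = √(a²+b²) = 0.37808, so dip δ = arctan(0.37808) = 20.71°.
True thickness = vertical thickness × cos δ = 3.2 × cos 20.71° = 3.0 m.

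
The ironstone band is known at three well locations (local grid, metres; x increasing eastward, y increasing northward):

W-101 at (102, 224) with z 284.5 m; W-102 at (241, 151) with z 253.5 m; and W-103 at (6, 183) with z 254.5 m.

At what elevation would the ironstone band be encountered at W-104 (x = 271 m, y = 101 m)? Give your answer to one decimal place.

227.6 m

Two edge vectors: W-101→W-102 = (139, -73, -31), W-101→W-103 = (-96, -41, -30).
Normal n = (W-101→W-102) × (W-101→W-103) = (919, 7146, -12707).
So ∂z/∂x = −n_x/n_z = 0.07232 and ∂z/∂y = −n_y/n_z = 0.56237.
Intercept c from W-101: 284.5 − 7.38 − 125.97 = 151.15.
At (271, 101): z = 19.6 + 56.8 + 151.15 = 227.6 m.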